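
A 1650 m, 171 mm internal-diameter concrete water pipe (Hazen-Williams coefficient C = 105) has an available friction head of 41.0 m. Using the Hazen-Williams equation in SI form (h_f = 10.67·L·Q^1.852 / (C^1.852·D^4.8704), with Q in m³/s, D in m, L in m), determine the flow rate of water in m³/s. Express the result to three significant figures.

Q ≈ 0.0382 m³/s

Rearranging: Q = [h_f·C^1.852·D^4.8704 / (10.67·L)]^(1/1.852)
Q = [41.0·105^1.852·0.171^4.8704 / (10.67·1650)]^0.540 = 0.03824 m³/s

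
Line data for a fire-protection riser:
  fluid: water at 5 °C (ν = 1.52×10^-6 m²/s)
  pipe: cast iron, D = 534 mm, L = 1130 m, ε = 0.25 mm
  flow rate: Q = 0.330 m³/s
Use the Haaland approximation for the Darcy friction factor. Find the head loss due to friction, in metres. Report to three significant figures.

h_f ≈ 4.06 m

V = 4Q/(πD²) = 4·0.330/(π·0.534²) = 1.473 m/s
Re = VD/ν = 1.473·0.534/1.52×10^-6 = 5.18×10^5 → turbulent
ε/D = 0.25/534 = 4.68×10^-4
Haaland: f = 0.01734
h_f = f(L/D)V²/(2g) = 0.01734·(1130/0.534)·1.473²/(2·9.81) = 4.061 m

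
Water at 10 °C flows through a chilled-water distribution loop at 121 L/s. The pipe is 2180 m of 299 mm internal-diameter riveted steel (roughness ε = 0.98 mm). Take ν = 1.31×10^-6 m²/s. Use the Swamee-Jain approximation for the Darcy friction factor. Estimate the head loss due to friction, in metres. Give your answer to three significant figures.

V = 4Q/(πD²) = 4·0.121/(π·0.299²) = 1.723 m/s
Re = VD/ν = 1.723·0.299/1.31×10^-6 = 3.93×10^5 → turbulent
ε/D = 0.98/299 = 0.00328
Swamee-Jain: f = 0.02728
h_f = f(L/D)V²/(2g) = 0.02728·(2180/0.299)·1.723²/(2·9.81) = 30.10 m

h_f ≈ 30.1 m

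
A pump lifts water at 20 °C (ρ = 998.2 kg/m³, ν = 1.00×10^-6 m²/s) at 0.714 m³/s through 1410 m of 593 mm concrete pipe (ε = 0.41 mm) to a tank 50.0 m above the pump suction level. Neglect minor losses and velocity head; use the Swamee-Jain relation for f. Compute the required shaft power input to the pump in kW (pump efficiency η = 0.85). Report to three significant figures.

V = 4Q/(πD²) = 2.585 m/s; Re = 1.53×10^6; ε/D = 6.91×10^-4; f = 0.01832
h_f = f(L/D)V²/2g = 14.84 m
Total head H = z + h_f = 50.0 + 14.84 = 64.84 m
P_hyd = ρgQH = 998.2·9.81·0.714·64.84 = 453.4 kW
P_shaft = P_hyd/η = 453.4/0.85 = 533.4 kW

P_shaft ≈ 533 kW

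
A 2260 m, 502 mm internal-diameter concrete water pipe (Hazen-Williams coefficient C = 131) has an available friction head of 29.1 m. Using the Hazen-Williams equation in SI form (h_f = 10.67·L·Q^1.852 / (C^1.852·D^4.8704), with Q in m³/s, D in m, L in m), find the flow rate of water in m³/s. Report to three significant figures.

Q ≈ 0.568 m³/s

Rearranging: Q = [h_f·C^1.852·D^4.8704 / (10.67·L)]^(1/1.852)
Q = [29.1·131^1.852·0.502^4.8704 / (10.67·2260)]^0.540 = 0.5680 m³/s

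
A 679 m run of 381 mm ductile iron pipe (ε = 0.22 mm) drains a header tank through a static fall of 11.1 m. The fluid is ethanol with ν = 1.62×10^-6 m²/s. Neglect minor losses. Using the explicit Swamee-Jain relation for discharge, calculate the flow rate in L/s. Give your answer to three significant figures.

Swamee-Jain (Type II): Q = -0.965·√(gD⁵h_f/L)·ln[ε/(3.7D) + √(3.17ν²L/(gD³h_f))]
√(gD⁵h_f/L) = √(9.81·0.381⁵·11.1/679) = 0.03588
ε/(3.7D) = 1.56×10^-4; √(3.17ν²L/(gD³h_f)) = 3.06×10^-5
Q = -0.965·0.03588·ln(1.867×10^-4) = 0.2973 m³/s
Check: V = 2.61 m/s, Re = 6.13×10^5, f = 0.01809, h_f = 11.2 m ≈ 11.1 m ✓

Q ≈ 297 L/s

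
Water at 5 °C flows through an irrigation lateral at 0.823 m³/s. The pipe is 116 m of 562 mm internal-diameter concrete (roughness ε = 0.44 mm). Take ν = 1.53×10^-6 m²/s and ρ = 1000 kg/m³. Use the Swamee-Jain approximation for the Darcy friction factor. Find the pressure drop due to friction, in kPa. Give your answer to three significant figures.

V = 4Q/(πD²) = 4·0.823/(π·0.562²) = 3.318 m/s
Re = VD/ν = 3.318·0.562/1.53×10^-6 = 1.22×10^6 → turbulent
ε/D = 0.44/562 = 7.83×10^-4
Swamee-Jain: f = 0.01890
h_f = f(L/D)V²/(2g) = 0.01890·(116/0.562)·3.318²/(2·9.81) = 2.189 m
Δp = ρg·h_f = 1000·9.81·2.189 = 21.47 kPa

Δp ≈ 21.5 kPa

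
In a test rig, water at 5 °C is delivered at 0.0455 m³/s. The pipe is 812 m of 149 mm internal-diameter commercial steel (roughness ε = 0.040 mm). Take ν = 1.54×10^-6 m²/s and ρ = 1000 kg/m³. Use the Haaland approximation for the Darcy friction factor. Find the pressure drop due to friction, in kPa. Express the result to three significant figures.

Δp ≈ 313 kPa

V = 4Q/(πD²) = 4·0.0455/(π·0.149²) = 2.609 m/s
Re = VD/ν = 2.609·0.149/1.54×10^-6 = 2.52×10^5 → turbulent
ε/D = 0.040/149 = 2.68×10^-4
Haaland: f = 0.01687
h_f = f(L/D)V²/(2g) = 0.01687·(812/0.149)·2.609²/(2·9.81) = 31.90 m
Δp = ρg·h_f = 1000·9.81·31.90 = 312.9 kPa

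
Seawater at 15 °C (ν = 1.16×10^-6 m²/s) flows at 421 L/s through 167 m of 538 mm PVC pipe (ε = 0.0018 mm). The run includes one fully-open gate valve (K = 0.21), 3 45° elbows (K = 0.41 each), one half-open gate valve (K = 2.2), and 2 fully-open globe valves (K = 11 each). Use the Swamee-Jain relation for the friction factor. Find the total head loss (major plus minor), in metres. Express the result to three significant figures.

V = 4Q/(πD²) = 1.852 m/s; V²/2g = 0.1748 m
Re = 8.59×10^5, ε/D = 3.35×10^-6 → f = 0.01199 (Swamee-Jain)
Major: h_f = f(L/D)·V²/2g = 0.01199·310.4·0.1748 = 0.6504 m
Minor: ΣK = 25.6; h_m = ΣK·V²/2g = 4.482 m
Total H_L = 0.6504 + 4.482 = 5.132 m

H_L ≈ 5.13 m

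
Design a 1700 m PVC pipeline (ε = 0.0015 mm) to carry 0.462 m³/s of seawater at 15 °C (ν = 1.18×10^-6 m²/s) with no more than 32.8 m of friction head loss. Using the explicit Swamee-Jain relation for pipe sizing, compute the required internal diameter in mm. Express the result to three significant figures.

D ≈ 405 mm

Swamee-Jain (Type III): D = 0.66·[ε^1.25·(LQ²/(gh_f))^4.75 + ν·Q^9.4·(L/(gh_f))^5.2]^0.04
LQ²/(gh_f) = 1.128; L/(gh_f) = 5.283
Term 1 = ε^1.25·(…)^4.75 = 9.29×10^-8; Term 2 = ν·Q^9.4·(…)^5.2 = 4.77×10^-6
D = 0.66·(9.29×10^-8 + 4.77×10^-6)^0.04 = 0.4046 m = 405 mm
Check: V = 3.59 m/s, Re = 1.23×10^6, f = 0.01132, h_f = 31.3 m ≈ 32.8 m ✓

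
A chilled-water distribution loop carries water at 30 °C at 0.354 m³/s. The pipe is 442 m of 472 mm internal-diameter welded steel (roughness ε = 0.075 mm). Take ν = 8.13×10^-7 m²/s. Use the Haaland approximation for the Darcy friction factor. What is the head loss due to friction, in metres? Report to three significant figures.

h_f ≈ 2.73 m

V = 4Q/(πD²) = 4·0.354/(π·0.472²) = 2.023 m/s
Re = VD/ν = 2.023·0.472/8.13×10^-7 = 1.17×10^6 → turbulent
ε/D = 0.075/472 = 1.59×10^-4
Haaland: f = 0.01399
h_f = f(L/D)V²/(2g) = 0.01399·(442/0.472)·2.023²/(2·9.81) = 2.733 m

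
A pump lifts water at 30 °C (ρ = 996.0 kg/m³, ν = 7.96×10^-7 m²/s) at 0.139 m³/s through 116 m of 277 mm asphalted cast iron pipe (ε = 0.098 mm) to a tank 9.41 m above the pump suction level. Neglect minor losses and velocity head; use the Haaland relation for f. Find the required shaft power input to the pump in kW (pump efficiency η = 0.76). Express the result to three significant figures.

V = 4Q/(πD²) = 2.307 m/s; Re = 8.03×10^5; ε/D = 3.54×10^-4; f = 0.01620
h_f = f(L/D)V²/2g = 1.839 m
Total head H = z + h_f = 9.41 + 1.839 = 11.25 m
P_hyd = ρgQH = 996.0·9.81·0.139·11.25 = 15.28 kW
P_shaft = P_hyd/η = 15.28/0.76 = 20.10 kW

P_shaft ≈ 20.1 kW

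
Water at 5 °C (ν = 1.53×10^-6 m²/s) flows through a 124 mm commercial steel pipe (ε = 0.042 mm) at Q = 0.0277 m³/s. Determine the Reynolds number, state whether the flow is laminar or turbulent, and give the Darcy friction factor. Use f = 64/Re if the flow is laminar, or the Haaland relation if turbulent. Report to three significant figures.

Re ≈ 1.86×10^5; turbulent; f ≈ 0.0179

V = 4Q/(πD²) = 2.294 m/s
Re = VD/ν = 2.294·0.124/1.53×10^-6 = 1.86×10^5
Re > 4000 → turbulent; ε/D = 3.39×10^-4
Haaland: f = 0.01788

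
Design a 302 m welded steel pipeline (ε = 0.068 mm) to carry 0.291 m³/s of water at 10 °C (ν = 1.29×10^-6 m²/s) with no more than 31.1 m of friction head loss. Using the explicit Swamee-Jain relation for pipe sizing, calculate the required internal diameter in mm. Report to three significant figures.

D ≈ 257 mm

Swamee-Jain (Type III): D = 0.66·[ε^1.25·(LQ²/(gh_f))^4.75 + ν·Q^9.4·(L/(gh_f))^5.2]^0.04
LQ²/(gh_f) = 0.08382; L/(gh_f) = 0.9899
Term 1 = ε^1.25·(…)^4.75 = 4.75×10^-11; Term 2 = ν·Q^9.4·(…)^5.2 = 1.12×10^-11
D = 0.66·(4.75×10^-11 + 1.12×10^-11)^0.04 = 0.2572 m = 257 mm
Check: V = 5.60 m/s, Re = 1.12×10^6, f = 0.01535, h_f = 28.8 m ≈ 31.1 m ✓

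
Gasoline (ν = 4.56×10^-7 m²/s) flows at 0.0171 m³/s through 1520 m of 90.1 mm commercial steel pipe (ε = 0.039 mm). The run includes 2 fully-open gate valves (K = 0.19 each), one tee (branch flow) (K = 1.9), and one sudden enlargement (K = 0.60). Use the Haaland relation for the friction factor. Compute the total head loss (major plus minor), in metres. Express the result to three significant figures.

V = 4Q/(πD²) = 2.682 m/s; V²/2g = 0.3666 m
Re = 5.30×10^5, ε/D = 4.33×10^-4 → f = 0.01709 (Haaland)
Major: h_f = f(L/D)·V²/2g = 0.01709·16870·0.3666 = 105.7 m
Minor: ΣK = 2.88; h_m = ΣK·V²/2g = 1.056 m
Total H_L = 105.7 + 1.056 = 106.7 m

H_L ≈ 107 m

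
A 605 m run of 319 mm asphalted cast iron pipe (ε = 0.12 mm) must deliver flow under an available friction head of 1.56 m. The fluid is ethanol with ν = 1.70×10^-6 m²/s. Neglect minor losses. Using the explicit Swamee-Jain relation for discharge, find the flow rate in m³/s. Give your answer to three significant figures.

Swamee-Jain (Type II): Q = -0.965·√(gD⁵h_f/L)·ln[ε/(3.7D) + √(3.17ν²L/(gD³h_f))]
√(gD⁵h_f/L) = √(9.81·0.319⁵·1.56/605) = 0.009141
ε/(3.7D) = 1.02×10^-4; √(3.17ν²L/(gD³h_f)) = 1.06×10^-4
Q = -0.965·0.009141·ln(2.073×10^-4) = 0.07482 m³/s
Check: V = 0.936 m/s, Re = 1.76×10^5, f = 0.01850, h_f = 1.57 m ≈ 1.56 m ✓

Q ≈ 0.0748 m³/s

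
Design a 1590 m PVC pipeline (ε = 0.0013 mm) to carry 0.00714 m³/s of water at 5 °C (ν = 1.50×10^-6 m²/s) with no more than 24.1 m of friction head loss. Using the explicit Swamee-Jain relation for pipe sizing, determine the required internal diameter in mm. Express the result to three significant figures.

D ≈ 89.5 mm

Swamee-Jain (Type III): D = 0.66·[ε^1.25·(LQ²/(gh_f))^4.75 + ν·Q^9.4·(L/(gh_f))^5.2]^0.04
LQ²/(gh_f) = 3.429×10^-4; L/(gh_f) = 6.725
Term 1 = ε^1.25·(…)^4.75 = 1.53×10^-24; Term 2 = ν·Q^9.4·(…)^5.2 = 2.02×10^-22
D = 0.66·(1.53×10^-24 + 2.02×10^-22)^0.04 = 0.08951 m = 89.5 mm
Check: V = 1.13 m/s, Re = 6.77×10^4, f = 0.01948, h_f = 22.7 m ≈ 24.1 m ✓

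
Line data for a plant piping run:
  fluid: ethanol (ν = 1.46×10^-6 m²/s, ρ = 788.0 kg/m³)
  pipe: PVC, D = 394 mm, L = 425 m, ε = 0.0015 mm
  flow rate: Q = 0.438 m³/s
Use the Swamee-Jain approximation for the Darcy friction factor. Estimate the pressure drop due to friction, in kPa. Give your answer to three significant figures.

Δp ≈ 64.5 kPa

V = 4Q/(πD²) = 4·0.438/(π·0.394²) = 3.592 m/s
Re = VD/ν = 3.592·0.394/1.46×10^-6 = 9.69×10^5 → turbulent
ε/D = 0.0015/394 = 3.81×10^-6
Swamee-Jain: f = 0.01176
h_f = f(L/D)V²/(2g) = 0.01176·(425/0.394)·3.592²/(2·9.81) = 8.345 m
Δp = ρg·h_f = 788.0·9.81·8.345 = 64.51 kPa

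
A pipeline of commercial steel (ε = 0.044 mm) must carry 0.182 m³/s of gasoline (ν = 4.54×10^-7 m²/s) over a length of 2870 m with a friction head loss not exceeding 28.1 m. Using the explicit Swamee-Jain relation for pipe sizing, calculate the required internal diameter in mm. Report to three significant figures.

Swamee-Jain (Type III): D = 0.66·[ε^1.25·(LQ²/(gh_f))^4.75 + ν·Q^9.4·(L/(gh_f))^5.2]^0.04
LQ²/(gh_f) = 0.3449; L/(gh_f) = 10.41
Term 1 = ε^1.25·(…)^4.75 = 2.28×10^-8; Term 2 = ν·Q^9.4·(…)^5.2 = 9.83×10^-9
D = 0.66·(2.28×10^-8 + 9.83×10^-9)^0.04 = 0.3312 m = 331 mm
Check: V = 2.11 m/s, Re = 1.54×10^6, f = 0.01359, h_f = 26.8 m ≈ 28.1 m ✓

D ≈ 331 mm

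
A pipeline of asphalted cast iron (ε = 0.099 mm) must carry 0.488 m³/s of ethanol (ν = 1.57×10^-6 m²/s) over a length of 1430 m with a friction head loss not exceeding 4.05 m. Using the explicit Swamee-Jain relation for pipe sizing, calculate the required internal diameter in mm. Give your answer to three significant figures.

D ≈ 642 mm

Swamee-Jain (Type III): D = 0.66·[ε^1.25·(LQ²/(gh_f))^4.75 + ν·Q^9.4·(L/(gh_f))^5.2]^0.04
LQ²/(gh_f) = 8.571; L/(gh_f) = 35.99
Term 1 = ε^1.25·(…)^4.75 = 0.267; Term 2 = ν·Q^9.4·(…)^5.2 = 0.229
D = 0.66·(0.267 + 0.229)^0.04 = 0.6417 m = 642 mm
Check: V = 1.51 m/s, Re = 6.17×10^5, f = 0.01477, h_f = 3.82 m ≈ 4.05 m ✓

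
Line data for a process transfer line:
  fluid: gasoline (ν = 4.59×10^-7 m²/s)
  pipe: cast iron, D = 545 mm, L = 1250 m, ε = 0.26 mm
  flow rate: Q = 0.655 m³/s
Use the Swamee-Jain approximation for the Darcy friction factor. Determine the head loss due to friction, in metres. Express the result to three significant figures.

h_f ≈ 15.4 m

V = 4Q/(πD²) = 4·0.655/(π·0.545²) = 2.808 m/s
Re = VD/ν = 2.808·0.545/4.59×10^-7 = 3.33×10^6 → turbulent
ε/D = 0.26/545 = 4.77×10^-4
Swamee-Jain: f = 0.01674
h_f = f(L/D)V²/(2g) = 0.01674·(1250/0.545)·2.808²/(2·9.81) = 15.43 m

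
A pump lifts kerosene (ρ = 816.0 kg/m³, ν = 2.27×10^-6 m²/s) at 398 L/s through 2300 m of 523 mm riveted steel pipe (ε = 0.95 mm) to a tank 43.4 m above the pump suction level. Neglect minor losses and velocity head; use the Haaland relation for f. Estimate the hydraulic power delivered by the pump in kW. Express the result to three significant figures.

V = 4Q/(πD²) = 1.853 m/s; Re = 4.27×10^5; ε/D = 0.00182; f = 0.02328
h_f = f(L/D)V²/2g = 17.91 m
Total head H = z + h_f = 43.4 + 17.91 = 61.31 m
P_hyd = ρgQH = 816.0·9.81·0.398·61.31 = 195.3 kW

P_hyd ≈ 195 kW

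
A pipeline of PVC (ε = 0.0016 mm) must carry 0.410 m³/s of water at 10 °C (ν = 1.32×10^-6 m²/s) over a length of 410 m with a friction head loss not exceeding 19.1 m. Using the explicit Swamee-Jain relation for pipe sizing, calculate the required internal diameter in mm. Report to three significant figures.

Swamee-Jain (Type III): D = 0.66·[ε^1.25·(LQ²/(gh_f))^4.75 + ν·Q^9.4·(L/(gh_f))^5.2]^0.04
LQ²/(gh_f) = 0.3678; L/(gh_f) = 2.188
Term 1 = ε^1.25·(…)^4.75 = 4.92×10^-10; Term 2 = ν·Q^9.4·(…)^5.2 = 1.77×10^-8
D = 0.66·(4.92×10^-10 + 1.77×10^-8)^0.04 = 0.3236 m = 324 mm
Check: V = 4.99 m/s, Re = 1.22×10^6, f = 0.01137, h_f = 18.2 m ≈ 19.1 m ✓

D ≈ 324 mm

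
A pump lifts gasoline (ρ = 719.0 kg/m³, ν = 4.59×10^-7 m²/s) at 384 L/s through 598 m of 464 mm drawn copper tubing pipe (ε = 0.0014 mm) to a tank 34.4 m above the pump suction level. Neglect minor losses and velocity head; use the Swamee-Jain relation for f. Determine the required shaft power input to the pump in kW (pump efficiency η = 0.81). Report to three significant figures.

P_shaft ≈ 127 kW

V = 4Q/(πD²) = 2.271 m/s; Re = 2.30×10^6; ε/D = 3.02×10^-6; f = 0.01027
h_f = f(L/D)V²/2g = 3.478 m
Total head H = z + h_f = 34.4 + 3.478 = 37.88 m
P_hyd = ρgQH = 719.0·9.81·0.384·37.88 = 102.6 kW
P_shaft = P_hyd/η = 102.6/0.81 = 126.7 kW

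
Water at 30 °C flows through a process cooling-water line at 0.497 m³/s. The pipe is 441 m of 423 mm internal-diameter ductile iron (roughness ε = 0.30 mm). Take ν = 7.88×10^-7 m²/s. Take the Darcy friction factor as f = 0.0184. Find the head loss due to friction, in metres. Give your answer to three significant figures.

h_f ≈ 12.2 m

V = 4Q/(πD²) = 4·0.497/(π·0.423²) = 3.537 m/s
h_f = f(L/D)V²/(2g) = 0.01840·(441/0.423)·3.537²/(2·9.81) = 12.23 m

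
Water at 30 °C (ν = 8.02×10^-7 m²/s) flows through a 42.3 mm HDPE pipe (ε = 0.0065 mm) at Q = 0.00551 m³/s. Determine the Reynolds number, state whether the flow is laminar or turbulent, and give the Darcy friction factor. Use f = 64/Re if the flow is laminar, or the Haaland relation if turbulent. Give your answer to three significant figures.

Re ≈ 2.07×10^5; turbulent; f ≈ 0.0165

V = 4Q/(πD²) = 3.921 m/s
Re = VD/ν = 3.921·0.0423/8.02×10^-7 = 2.07×10^5
Re > 4000 → turbulent; ε/D = 1.54×10^-4
Haaland: f = 0.01648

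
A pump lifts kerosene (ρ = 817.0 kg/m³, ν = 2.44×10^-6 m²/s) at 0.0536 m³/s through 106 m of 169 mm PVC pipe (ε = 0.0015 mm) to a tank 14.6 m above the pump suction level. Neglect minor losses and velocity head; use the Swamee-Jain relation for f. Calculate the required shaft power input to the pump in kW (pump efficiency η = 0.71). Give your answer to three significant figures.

P_shaft ≈ 10.6 kW

V = 4Q/(πD²) = 2.389 m/s; Re = 1.66×10^5; ε/D = 8.88×10^-6; f = 0.01619
h_f = f(L/D)V²/2g = 2.956 m
Total head H = z + h_f = 14.6 + 2.956 = 17.56 m
P_hyd = ρgQH = 817.0·9.81·0.0536·17.56 = 7.542 kW
P_shaft = P_hyd/η = 7.542/0.71 = 10.62 kW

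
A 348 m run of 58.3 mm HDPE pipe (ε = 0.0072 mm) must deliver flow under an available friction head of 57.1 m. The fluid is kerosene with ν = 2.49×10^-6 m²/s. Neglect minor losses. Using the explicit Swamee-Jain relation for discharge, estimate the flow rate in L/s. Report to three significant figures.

Swamee-Jain (Type II): Q = -0.965·√(gD⁵h_f/L)·ln[ε/(3.7D) + √(3.17ν²L/(gD³h_f))]
√(gD⁵h_f/L) = √(9.81·0.0583⁵·57.1/348) = 0.001041
ε/(3.7D) = 3.34×10^-5; √(3.17ν²L/(gD³h_f)) = 2.48×10^-4
Q = -0.965·0.001041·ln(2.816×10^-4) = 0.008214 m³/s
Check: V = 3.08 m/s, Re = 7.20×10^4, f = 0.01976, h_f = 56.9 m ≈ 57.1 m ✓

Q ≈ 8.21 L/s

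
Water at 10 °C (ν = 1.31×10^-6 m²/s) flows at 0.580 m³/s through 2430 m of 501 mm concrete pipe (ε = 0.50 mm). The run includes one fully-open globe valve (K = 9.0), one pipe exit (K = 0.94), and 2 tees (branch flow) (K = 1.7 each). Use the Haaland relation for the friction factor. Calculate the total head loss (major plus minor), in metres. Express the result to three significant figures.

H_L ≈ 48.5 m

V = 4Q/(πD²) = 2.942 m/s; V²/2g = 0.4412 m
Re = 1.13×10^6, ε/D = 9.98×10^-4 → f = 0.01990 (Haaland)
Major: h_f = f(L/D)·V²/2g = 0.01990·4850·0.4412 = 42.59 m
Minor: ΣK = 13.3; h_m = ΣK·V²/2g = 5.885 m
Total H_L = 42.59 + 5.885 = 48.48 m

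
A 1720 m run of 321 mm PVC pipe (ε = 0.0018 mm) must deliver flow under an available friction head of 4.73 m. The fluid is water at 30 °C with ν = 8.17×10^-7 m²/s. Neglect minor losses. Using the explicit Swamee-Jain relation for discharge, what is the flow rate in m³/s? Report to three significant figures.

Swamee-Jain (Type II): Q = -0.965·√(gD⁵h_f/L)·ln[ε/(3.7D) + √(3.17ν²L/(gD³h_f))]
√(gD⁵h_f/L) = √(9.81·0.321⁵·4.73/1720) = 0.009589
ε/(3.7D) = 1.52×10^-6; √(3.17ν²L/(gD³h_f)) = 4.87×10^-5
Q = -0.965·0.009589·ln(5.021×10^-5) = 0.09160 m³/s
Check: V = 1.13 m/s, Re = 4.45×10^5, f = 0.01345, h_f = 4.71 m ≈ 4.73 m ✓

Q ≈ 0.0916 m³/s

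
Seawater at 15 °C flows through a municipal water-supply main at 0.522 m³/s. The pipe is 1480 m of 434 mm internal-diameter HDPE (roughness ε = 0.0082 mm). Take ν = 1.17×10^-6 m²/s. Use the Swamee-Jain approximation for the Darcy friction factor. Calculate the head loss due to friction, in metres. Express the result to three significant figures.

V = 4Q/(πD²) = 4·0.522/(π·0.434²) = 3.529 m/s
Re = VD/ν = 3.529·0.434/1.17×10^-6 = 1.31×10^6 → turbulent
ε/D = 0.0082/434 = 1.89×10^-5
Swamee-Jain: f = 0.01162
h_f = f(L/D)V²/(2g) = 0.01162·(1480/0.434)·3.529²/(2·9.81) = 25.16 m

h_f ≈ 25.2 m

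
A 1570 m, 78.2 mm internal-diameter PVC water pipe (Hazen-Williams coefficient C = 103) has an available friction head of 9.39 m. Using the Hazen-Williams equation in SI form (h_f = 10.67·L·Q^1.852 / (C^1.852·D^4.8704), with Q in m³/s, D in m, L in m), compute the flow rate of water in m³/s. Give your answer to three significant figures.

Rearranging: Q = [h_f·C^1.852·D^4.8704 / (10.67·L)]^(1/1.852)
Q = [9.39·103^1.852·0.0782^4.8704 / (10.67·1570)]^0.540 = 0.002221 m³/s

Q ≈ 0.00222 m³/s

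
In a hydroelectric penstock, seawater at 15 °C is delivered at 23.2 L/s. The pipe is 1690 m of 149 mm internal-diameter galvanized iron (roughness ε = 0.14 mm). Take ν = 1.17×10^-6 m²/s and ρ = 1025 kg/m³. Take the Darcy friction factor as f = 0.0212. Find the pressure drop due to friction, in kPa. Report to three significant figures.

V = 4Q/(πD²) = 4·0.0232/(π·0.149²) = 1.331 m/s
h_f = f(L/D)V²/(2g) = 0.02120·(1690/0.149)·1.331²/(2·9.81) = 21.70 m
Δp = ρg·h_f = 1025·9.81·21.70 = 218.2 kPa

Δp ≈ 218 kPa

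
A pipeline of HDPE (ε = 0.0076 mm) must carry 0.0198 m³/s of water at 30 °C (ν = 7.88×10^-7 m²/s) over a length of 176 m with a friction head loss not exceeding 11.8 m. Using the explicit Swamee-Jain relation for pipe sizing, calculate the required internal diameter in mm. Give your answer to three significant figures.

Swamee-Jain (Type III): D = 0.66·[ε^1.25·(LQ²/(gh_f))^4.75 + ν·Q^9.4·(L/(gh_f))^5.2]^0.04
LQ²/(gh_f) = 5.961×10^-4; L/(gh_f) = 1.520
Term 1 = ε^1.25·(…)^4.75 = 1.92×10^-22; Term 2 = ν·Q^9.4·(…)^5.2 = 6.78×10^-22
D = 0.66·(1.92×10^-22 + 6.78×10^-22)^0.04 = 0.09487 m = 94.9 mm
Check: V = 2.80 m/s, Re = 3.37×10^5, f = 0.01499, h_f = 11.1 m ≈ 11.8 m ✓

D ≈ 94.9 mm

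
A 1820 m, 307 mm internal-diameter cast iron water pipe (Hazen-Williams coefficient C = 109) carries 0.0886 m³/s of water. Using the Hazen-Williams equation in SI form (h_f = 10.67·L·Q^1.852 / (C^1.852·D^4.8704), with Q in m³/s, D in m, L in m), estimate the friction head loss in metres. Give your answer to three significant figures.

h_f = 10.67·1820·0.0886^1.852 / (109^1.852·0.307^4.8704) = 11.57 m

h_f ≈ 11.6 m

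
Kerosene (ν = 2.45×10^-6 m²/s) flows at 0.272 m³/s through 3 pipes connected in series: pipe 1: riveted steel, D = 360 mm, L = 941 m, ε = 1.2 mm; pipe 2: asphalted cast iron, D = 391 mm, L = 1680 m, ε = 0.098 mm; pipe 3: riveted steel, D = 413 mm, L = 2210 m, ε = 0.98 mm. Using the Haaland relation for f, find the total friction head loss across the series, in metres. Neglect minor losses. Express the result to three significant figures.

Pipe 1: V = 2.672 m/s, Re = 3.93×10^5, ε/D = 0.00333, f = 0.02730, h_1 = f(L/D)V²/2g = 25.97 m
Pipe 2: V = 2.265 m/s, Re = 3.62×10^5, ε/D = 2.51×10^-4, f = 0.01616, h_2 = f(L/D)V²/2g = 18.16 m
Pipe 3: V = 2.030 m/s, Re = 3.42×10^5, ε/D = 0.00237, f = 0.02499, h_3 = f(L/D)V²/2g = 28.09 m
Series → Q common, losses add: H = Σh = 72.23 m

H ≈ 72.2 m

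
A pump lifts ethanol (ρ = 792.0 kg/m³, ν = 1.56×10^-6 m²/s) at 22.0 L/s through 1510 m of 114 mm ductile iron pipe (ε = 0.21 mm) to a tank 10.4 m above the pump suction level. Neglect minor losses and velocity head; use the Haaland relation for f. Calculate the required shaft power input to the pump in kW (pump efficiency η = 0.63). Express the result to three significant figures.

V = 4Q/(πD²) = 2.155 m/s; Re = 1.58×10^5; ε/D = 0.00184; f = 0.02400
h_f = f(L/D)V²/2g = 75.28 m
Total head H = z + h_f = 10.4 + 75.28 = 85.68 m
P_hyd = ρgQH = 792.0·9.81·0.0220·85.68 = 14.65 kW
P_shaft = P_hyd/η = 14.65/0.63 = 23.25 kW

P_shaft ≈ 23.2 kW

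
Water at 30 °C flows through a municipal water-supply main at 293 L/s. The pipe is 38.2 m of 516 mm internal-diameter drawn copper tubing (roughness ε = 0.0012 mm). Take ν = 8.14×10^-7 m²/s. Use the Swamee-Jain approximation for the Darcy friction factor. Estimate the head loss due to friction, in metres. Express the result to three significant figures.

V = 4Q/(πD²) = 4·0.293/(π·0.516²) = 1.401 m/s
Re = VD/ν = 1.401·0.516/8.14×10^-7 = 8.88×10^5 → turbulent
ε/D = 0.0012/516 = 2.33×10^-6
Swamee-Jain: f = 0.01190
h_f = f(L/D)V²/(2g) = 0.01190·(38.2/0.516)·1.401²/(2·9.81) = 0.08812 m

h_f ≈ 0.0881 m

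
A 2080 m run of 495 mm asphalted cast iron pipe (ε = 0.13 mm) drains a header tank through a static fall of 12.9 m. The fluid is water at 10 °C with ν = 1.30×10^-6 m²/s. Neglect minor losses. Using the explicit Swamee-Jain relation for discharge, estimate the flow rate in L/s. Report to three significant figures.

Swamee-Jain (Type II): Q = -0.965·√(gD⁵h_f/L)·ln[ε/(3.7D) + √(3.17ν²L/(gD³h_f))]
√(gD⁵h_f/L) = √(9.81·0.495⁵·12.9/2080) = 0.04252
ε/(3.7D) = 7.10×10^-5; √(3.17ν²L/(gD³h_f)) = 2.69×10^-5
Q = -0.965·0.04252·ln(9.792×10^-5) = 0.3788 m³/s
Check: V = 1.97 m/s, Re = 7.49×10^5, f = 0.01565, h_f = 13.0 m ≈ 12.9 m ✓

Q ≈ 379 L/s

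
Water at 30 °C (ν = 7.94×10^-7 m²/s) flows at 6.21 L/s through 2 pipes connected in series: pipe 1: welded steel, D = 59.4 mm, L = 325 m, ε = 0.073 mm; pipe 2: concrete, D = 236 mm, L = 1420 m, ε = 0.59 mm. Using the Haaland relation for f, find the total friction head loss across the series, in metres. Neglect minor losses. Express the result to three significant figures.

H ≈ 30.9 m

Pipe 1: V = 2.241 m/s, Re = 1.68×10^5, ε/D = 0.00123, f = 0.02197, h_1 = f(L/D)V²/2g = 30.77 m
Pipe 2: V = 0.1420 m/s, Re = 4.22×10^4, ε/D = 0.00250, f = 0.02781, h_2 = f(L/D)V²/2g = 0.1719 m
Series → Q common, losses add: H = Σh = 30.95 m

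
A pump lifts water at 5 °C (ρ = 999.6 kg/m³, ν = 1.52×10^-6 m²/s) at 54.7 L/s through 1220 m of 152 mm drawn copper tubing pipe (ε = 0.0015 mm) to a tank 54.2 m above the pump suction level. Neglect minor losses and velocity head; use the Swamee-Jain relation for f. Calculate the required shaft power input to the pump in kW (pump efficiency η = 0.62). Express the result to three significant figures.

V = 4Q/(πD²) = 3.014 m/s; Re = 3.01×10^5; ε/D = 9.87×10^-6; f = 0.01448
h_f = f(L/D)V²/2g = 53.82 m
Total head H = z + h_f = 54.2 + 53.82 = 108.0 m
P_hyd = ρgQH = 999.6·9.81·0.0547·108.0 = 57.94 kW
P_shaft = P_hyd/η = 57.94/0.62 = 93.45 kW

P_shaft ≈ 93.5 kW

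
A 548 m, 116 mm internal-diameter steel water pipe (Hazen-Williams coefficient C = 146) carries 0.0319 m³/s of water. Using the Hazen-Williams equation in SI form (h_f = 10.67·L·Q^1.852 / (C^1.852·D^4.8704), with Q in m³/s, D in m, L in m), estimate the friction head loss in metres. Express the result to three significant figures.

h_f = 10.67·548·0.0319^1.852 / (146^1.852·0.116^4.8704) = 35.00 m

h_f ≈ 35.0 m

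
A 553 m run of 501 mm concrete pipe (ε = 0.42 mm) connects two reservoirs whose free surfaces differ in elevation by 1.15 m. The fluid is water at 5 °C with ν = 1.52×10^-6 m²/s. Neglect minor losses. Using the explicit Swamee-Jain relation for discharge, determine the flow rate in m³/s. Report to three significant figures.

Q ≈ 0.200 m³/s

Swamee-Jain (Type II): Q = -0.965·√(gD⁵h_f/L)·ln[ε/(3.7D) + √(3.17ν²L/(gD³h_f))]
√(gD⁵h_f/L) = √(9.81·0.501⁵·1.15/553) = 0.02538
ε/(3.7D) = 2.27×10^-4; √(3.17ν²L/(gD³h_f)) = 5.34×10^-5
Q = -0.965·0.02538·ln(2.800×10^-4) = 0.2003 m³/s
Check: V = 1.02 m/s, Re = 3.35×10^5, f = 0.01994, h_f = 1.16 m ≈ 1.15 m ✓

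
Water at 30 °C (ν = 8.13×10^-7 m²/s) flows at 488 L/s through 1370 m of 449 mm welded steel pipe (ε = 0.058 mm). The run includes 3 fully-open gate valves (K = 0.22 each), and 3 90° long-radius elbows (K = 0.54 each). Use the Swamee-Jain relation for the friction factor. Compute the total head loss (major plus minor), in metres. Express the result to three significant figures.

H_L ≈ 21.0 m

V = 4Q/(πD²) = 3.082 m/s; V²/2g = 0.4841 m
Re = 1.70×10^6, ε/D = 1.29×10^-4 → f = 0.01346 (Swamee-Jain)
Major: h_f = f(L/D)·V²/2g = 0.01346·3051·0.4841 = 19.89 m
Minor: ΣK = 2.28; h_m = ΣK·V²/2g = 1.104 m
Total H_L = 19.89 + 1.104 = 20.99 m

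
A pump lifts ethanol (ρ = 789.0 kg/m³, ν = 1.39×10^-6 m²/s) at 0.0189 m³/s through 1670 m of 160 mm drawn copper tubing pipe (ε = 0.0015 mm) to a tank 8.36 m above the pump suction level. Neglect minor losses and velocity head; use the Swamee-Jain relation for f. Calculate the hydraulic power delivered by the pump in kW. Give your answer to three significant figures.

V = 4Q/(πD²) = 0.9400 m/s; Re = 1.08×10^5; ε/D = 9.38×10^-6; f = 0.01763
h_f = f(L/D)V²/2g = 8.288 m
Total head H = z + h_f = 8.36 + 8.288 = 16.65 m
P_hyd = ρgQH = 789.0·9.81·0.0189·16.65 = 2.435 kW

P_hyd ≈ 2.44 kW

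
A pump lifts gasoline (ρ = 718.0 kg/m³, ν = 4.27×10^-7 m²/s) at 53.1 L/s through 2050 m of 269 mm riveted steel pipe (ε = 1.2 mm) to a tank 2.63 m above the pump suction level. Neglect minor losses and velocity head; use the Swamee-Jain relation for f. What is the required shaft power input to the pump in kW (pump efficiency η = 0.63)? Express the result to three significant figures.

P_shaft ≈ 7.52 kW

V = 4Q/(πD²) = 0.9343 m/s; Re = 5.89×10^5; ε/D = 0.00446; f = 0.02961
h_f = f(L/D)V²/2g = 10.04 m
Total head H = z + h_f = 2.63 + 10.04 = 12.67 m
P_hyd = ρgQH = 718.0·9.81·0.0531·12.67 = 4.739 kW
P_shaft = P_hyd/η = 4.739/0.63 = 7.522 kW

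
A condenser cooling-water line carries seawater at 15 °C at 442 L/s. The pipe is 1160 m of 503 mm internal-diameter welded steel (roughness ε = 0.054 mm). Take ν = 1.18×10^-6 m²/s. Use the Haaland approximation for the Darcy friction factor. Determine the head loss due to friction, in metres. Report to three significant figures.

h_f ≈ 7.84 m

V = 4Q/(πD²) = 4·0.442/(π·0.503²) = 2.224 m/s
Re = VD/ν = 2.224·0.503/1.18×10^-6 = 9.48×10^5 → turbulent
ε/D = 0.054/503 = 1.07×10^-4
Haaland: f = 0.01349
h_f = f(L/D)V²/(2g) = 0.01349·(1160/0.503)·2.224²/(2·9.81) = 7.845 m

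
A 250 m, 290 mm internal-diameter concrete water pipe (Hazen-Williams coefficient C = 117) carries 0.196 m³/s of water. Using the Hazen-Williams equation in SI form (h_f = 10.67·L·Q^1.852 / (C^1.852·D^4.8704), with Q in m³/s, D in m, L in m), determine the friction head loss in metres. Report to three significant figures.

h_f = 10.67·250·0.196^1.852 / (117^1.852·0.290^4.8704) = 8.006 m

h_f ≈ 8.01 m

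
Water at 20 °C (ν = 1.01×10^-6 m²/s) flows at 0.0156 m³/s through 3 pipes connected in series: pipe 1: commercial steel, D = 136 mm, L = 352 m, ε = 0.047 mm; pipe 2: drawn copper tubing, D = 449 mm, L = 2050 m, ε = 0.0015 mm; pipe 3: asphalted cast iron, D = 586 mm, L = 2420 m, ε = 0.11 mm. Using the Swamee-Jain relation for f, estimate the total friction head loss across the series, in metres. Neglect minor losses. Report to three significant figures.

Pipe 1: V = 1.074 m/s, Re = 1.45×10^5, ε/D = 3.46×10^-4, f = 0.01876, h_1 = f(L/D)V²/2g = 2.854 m
Pipe 2: V = 0.09852 m/s, Re = 4.38×10^4, ε/D = 3.34×10^-6, f = 0.02141, h_2 = f(L/D)V²/2g = 0.04836 m
Pipe 3: V = 0.05784 m/s, Re = 3.36×10^4, ε/D = 1.88×10^-4, f = 0.02336, h_3 = f(L/D)V²/2g = 0.01645 m
Series → Q common, losses add: H = Σh = 2.919 m

H ≈ 2.92 m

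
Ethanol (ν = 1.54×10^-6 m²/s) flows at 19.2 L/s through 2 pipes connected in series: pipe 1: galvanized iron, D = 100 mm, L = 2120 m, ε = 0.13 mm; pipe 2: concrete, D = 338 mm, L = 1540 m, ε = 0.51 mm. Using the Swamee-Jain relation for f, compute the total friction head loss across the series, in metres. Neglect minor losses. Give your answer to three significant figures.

Pipe 1: V = 2.445 m/s, Re = 1.59×10^5, ε/D = 0.00130, f = 0.02259, h_1 = f(L/D)V²/2g = 145.9 m
Pipe 2: V = 0.2140 m/s, Re = 4.70×10^4, ε/D = 0.00151, f = 0.02575, h_2 = f(L/D)V²/2g = 0.2738 m
Series → Q common, losses add: H = Σh = 146.1 m

H ≈ 146 m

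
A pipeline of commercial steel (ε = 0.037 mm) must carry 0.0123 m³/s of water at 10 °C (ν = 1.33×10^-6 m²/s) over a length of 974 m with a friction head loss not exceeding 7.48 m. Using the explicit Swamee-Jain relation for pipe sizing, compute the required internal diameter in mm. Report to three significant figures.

D ≈ 128 mm

Swamee-Jain (Type III): D = 0.66·[ε^1.25·(LQ²/(gh_f))^4.75 + ν·Q^9.4·(L/(gh_f))^5.2]^0.04
LQ²/(gh_f) = 0.002008; L/(gh_f) = 13.27
Term 1 = ε^1.25·(…)^4.75 = 4.45×10^-19; Term 2 = ν·Q^9.4·(…)^5.2 = 1.02×10^-18
D = 0.66·(4.45×10^-19 + 1.02×10^-18)^0.04 = 0.1277 m = 128 mm
Check: V = 0.960 m/s, Re = 9.22×10^4, f = 0.01969, h_f = 7.06 m ≈ 7.48 m ✓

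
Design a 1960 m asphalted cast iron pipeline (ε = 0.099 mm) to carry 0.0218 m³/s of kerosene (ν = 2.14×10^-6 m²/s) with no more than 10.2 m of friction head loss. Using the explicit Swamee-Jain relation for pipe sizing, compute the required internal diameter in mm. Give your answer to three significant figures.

D ≈ 177 mm

Swamee-Jain (Type III): D = 0.66·[ε^1.25·(LQ²/(gh_f))^4.75 + ν·Q^9.4·(L/(gh_f))^5.2]^0.04
LQ²/(gh_f) = 0.009309; L/(gh_f) = 19.59
Term 1 = ε^1.25·(…)^4.75 = 2.22×10^-15; Term 2 = ν·Q^9.4·(…)^5.2 = 2.69×10^-15
D = 0.66·(2.22×10^-15 + 2.69×10^-15)^0.04 = 0.1767 m = 177 mm
Check: V = 0.889 m/s, Re = 7.34×10^4, f = 0.02153, h_f = 9.62 m ≈ 10.2 m ✓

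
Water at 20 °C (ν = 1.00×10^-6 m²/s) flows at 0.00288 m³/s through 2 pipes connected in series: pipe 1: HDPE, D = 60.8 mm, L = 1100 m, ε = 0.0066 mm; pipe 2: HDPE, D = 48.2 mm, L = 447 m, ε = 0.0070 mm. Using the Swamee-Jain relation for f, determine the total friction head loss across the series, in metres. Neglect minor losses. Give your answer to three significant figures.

Pipe 1: V = 0.9920 m/s, Re = 6.03×10^4, ε/D = 1.09×10^-4, f = 0.02040, h_1 = f(L/D)V²/2g = 18.51 m
Pipe 2: V = 1.578 m/s, Re = 7.61×10^4, ε/D = 1.45×10^-4, f = 0.01966, h_2 = f(L/D)V²/2g = 23.15 m
Series → Q common, losses add: H = Σh = 41.65 m

H ≈ 41.7 m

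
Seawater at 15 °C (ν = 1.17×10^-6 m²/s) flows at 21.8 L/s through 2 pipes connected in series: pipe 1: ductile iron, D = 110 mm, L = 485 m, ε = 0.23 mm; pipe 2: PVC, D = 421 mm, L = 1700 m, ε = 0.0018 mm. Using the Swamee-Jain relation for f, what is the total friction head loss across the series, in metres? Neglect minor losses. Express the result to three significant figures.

Pipe 1: V = 2.294 m/s, Re = 2.16×10^5, ε/D = 0.00209, f = 0.02467, h_1 = f(L/D)V²/2g = 29.18 m
Pipe 2: V = 0.1566 m/s, Re = 5.64×10^4, ε/D = 4.28×10^-6, f = 0.02023, h_2 = f(L/D)V²/2g = 0.1021 m
Series → Q common, losses add: H = Σh = 29.28 m

H ≈ 29.3 m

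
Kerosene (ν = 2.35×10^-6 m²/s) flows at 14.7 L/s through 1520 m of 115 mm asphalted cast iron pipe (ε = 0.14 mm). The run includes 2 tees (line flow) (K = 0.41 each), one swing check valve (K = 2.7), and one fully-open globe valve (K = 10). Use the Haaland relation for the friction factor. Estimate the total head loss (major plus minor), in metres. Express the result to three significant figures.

H_L ≈ 33.0 m

V = 4Q/(πD²) = 1.415 m/s; V²/2g = 0.1021 m
Re = 6.93×10^4, ε/D = 0.00122 → f = 0.02346 (Haaland)
Major: h_f = f(L/D)·V²/2g = 0.02346·13217·0.1021 = 31.65 m
Minor: ΣK = 13.5; h_m = ΣK·V²/2g = 1.380 m
Total H_L = 31.65 + 1.380 = 33.03 m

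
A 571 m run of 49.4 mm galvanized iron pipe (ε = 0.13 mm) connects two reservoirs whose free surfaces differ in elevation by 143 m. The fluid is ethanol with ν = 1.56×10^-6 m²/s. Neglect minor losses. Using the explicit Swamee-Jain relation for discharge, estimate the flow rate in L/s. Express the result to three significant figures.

Q ≈ 5.78 L/s

Swamee-Jain (Type II): Q = -0.965·√(gD⁵h_f/L)·ln[ε/(3.7D) + √(3.17ν²L/(gD³h_f))]
√(gD⁵h_f/L) = √(9.81·0.0494⁵·143/571) = 8.502×10^-4
ε/(3.7D) = 7.11×10^-4; √(3.17ν²L/(gD³h_f)) = 1.61×10^-4
Q = -0.965·8.502×10^-4·ln(8.726×10^-4) = 0.005779 m³/s
Check: V = 3.02 m/s, Re = 9.55×10^4, f = 0.02695, h_f = 144 m ≈ 143 m ✓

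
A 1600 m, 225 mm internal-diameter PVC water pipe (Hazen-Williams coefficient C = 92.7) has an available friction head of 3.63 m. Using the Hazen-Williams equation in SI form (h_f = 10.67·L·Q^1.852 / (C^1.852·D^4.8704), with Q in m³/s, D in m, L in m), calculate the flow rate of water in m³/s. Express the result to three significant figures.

Q ≈ 0.0191 m³/s

Rearranging: Q = [h_f·C^1.852·D^4.8704 / (10.67·L)]^(1/1.852)
Q = [3.63·92.7^1.852·0.225^4.8704 / (10.67·1600)]^0.540 = 0.01908 m³/s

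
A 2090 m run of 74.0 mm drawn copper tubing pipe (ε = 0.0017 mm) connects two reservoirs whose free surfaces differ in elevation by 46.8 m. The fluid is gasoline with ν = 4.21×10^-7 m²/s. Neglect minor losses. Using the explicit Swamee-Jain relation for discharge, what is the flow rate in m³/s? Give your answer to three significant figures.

Swamee-Jain (Type II): Q = -0.965·√(gD⁵h_f/L)·ln[ε/(3.7D) + √(3.17ν²L/(gD³h_f))]
√(gD⁵h_f/L) = √(9.81·0.0740⁵·46.8/2090) = 6.982×10^-4
ε/(3.7D) = 6.21×10^-6; √(3.17ν²L/(gD³h_f)) = 7.94×10^-5
Q = -0.965·6.982×10^-4·ln(8.566×10^-5) = 0.006310 m³/s
Check: V = 1.47 m/s, Re = 2.58×10^5, f = 0.01503, h_f = 46.6 m ≈ 46.8 m ✓

Q ≈ 0.00631 m³/s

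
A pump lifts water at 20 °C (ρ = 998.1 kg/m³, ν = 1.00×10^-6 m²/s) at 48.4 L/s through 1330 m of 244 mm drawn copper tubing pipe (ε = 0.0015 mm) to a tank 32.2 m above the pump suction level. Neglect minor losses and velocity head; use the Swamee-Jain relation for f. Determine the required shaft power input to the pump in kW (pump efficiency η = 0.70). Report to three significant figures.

P_shaft ≈ 24.8 kW

V = 4Q/(πD²) = 1.035 m/s; Re = 2.53×10^5; ε/D = 6.15×10^-6; f = 0.01491
h_f = f(L/D)V²/2g = 4.439 m
Total head H = z + h_f = 32.2 + 4.439 = 36.64 m
P_hyd = ρgQH = 998.1·9.81·0.0484·36.64 = 17.36 kW
P_shaft = P_hyd/η = 17.36/0.70 = 24.80 kW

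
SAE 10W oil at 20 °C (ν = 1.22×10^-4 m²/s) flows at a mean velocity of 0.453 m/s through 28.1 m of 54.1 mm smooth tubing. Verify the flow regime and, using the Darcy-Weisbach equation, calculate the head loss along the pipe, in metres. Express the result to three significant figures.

Re = VD/ν = 0.453·0.05410/1.22×10^-4 = 201 → laminar (Re < 2300)
f = 64/Re = 0.3186
h_f = f(L/D)V²/(2g) = 0.3186·(28.1/0.05410)·0.453²/(2·9.81) = 1.731 m

h_f ≈ 1.73 m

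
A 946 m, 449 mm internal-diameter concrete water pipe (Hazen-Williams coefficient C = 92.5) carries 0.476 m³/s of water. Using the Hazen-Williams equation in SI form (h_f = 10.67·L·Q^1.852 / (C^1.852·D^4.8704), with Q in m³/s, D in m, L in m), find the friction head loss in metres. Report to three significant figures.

h_f ≈ 28.8 m

h_f = 10.67·946·0.476^1.852 / (92.5^1.852·0.449^4.8704) = 28.80 m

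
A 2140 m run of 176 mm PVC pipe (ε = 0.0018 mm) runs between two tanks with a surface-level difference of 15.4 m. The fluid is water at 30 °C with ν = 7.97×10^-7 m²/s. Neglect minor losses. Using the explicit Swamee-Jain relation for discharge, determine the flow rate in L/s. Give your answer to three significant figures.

Q ≈ 31.6 L/s

Swamee-Jain (Type II): Q = -0.965·√(gD⁵h_f/L)·ln[ε/(3.7D) + √(3.17ν²L/(gD³h_f))]
√(gD⁵h_f/L) = √(9.81·0.176⁵·15.4/2140) = 0.003453
ε/(3.7D) = 2.76×10^-6; √(3.17ν²L/(gD³h_f)) = 7.23×10^-5
Q = -0.965·0.003453·ln(7.510×10^-5) = 0.03164 m³/s
Check: V = 1.30 m/s, Re = 2.87×10^5, f = 0.01461, h_f = 15.3 m ≈ 15.4 m ✓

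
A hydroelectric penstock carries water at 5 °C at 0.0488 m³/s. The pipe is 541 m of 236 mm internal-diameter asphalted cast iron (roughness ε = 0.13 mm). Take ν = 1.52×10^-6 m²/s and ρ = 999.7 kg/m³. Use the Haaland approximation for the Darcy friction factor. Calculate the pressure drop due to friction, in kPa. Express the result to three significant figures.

V = 4Q/(πD²) = 4·0.0488/(π·0.236²) = 1.116 m/s
Re = VD/ν = 1.116·0.236/1.52×10^-6 = 1.73×10^5 → turbulent
ε/D = 0.13/236 = 5.51×10^-4
Haaland: f = 0.01913
h_f = f(L/D)V²/(2g) = 0.01913·(541/0.236)·1.116²/(2·9.81) = 2.782 m
Δp = ρg·h_f = 999.7·9.81·2.782 = 27.29 kPa

Δp ≈ 27.3 kPa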